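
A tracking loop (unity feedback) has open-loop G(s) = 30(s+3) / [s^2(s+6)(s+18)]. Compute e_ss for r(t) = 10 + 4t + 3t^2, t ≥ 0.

The open loop has two poles at the origin → type 2 system. By superposition:
  • 10: tracked with zero error.
  • 4t: tracked with zero error.
  • 3t^2: e_ss = 6/K_a with K_a=5/6 → 7.2.
Total e_ss = 7.2.

7.2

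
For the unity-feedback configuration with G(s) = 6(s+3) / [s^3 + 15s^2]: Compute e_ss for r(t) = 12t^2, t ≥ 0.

20

Lowest-order denominator term is 15s^2, so the open loop has 2 poles at the origin → type 2 system.
K_a = lim_{s→0} s^2·G(s) = 6·3 / 15 = 1.2.
r(t) = 12t^2 gives R(s) = 24/s^3.
e_ss = 24/K_a = 24/1.2 = 20.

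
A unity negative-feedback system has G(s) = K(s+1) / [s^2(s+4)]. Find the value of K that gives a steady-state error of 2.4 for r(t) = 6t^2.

20

System type = 2 (two poles at s=0).
K_a = lim_{s→0} s^2·G(s) = K·1 / (4) = 0.25·K.
e_ss = 12/K_a = 2.4 ⇒ K_a = 5 ⇒ K = 5/0.25 = 20.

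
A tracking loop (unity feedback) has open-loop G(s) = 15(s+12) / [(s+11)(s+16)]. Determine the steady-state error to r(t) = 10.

No free integrators in G(s): this is a type 0 system.
K_p = lim_{s→0} G(s) = 15·12 / (11·16) = 45/44.
e_ss = 10/(1 + K_p) = 10/(89/44) = 440/89.

440/89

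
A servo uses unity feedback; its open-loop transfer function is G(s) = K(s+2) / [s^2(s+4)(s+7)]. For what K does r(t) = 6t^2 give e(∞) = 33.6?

The open loop has two poles at the origin → type 2 system.
K_a = lim_{s→0} s^2·G(s) = K·2 / (4·7) = (1/14)·K.
e_ss = 12/K_a = 33.6 ⇒ K_a = 5/14 ⇒ K = (5/14)/(1/14) = 5.

5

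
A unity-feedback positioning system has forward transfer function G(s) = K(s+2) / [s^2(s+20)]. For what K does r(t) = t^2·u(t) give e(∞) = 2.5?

G(s) has two factors of s in the denominator, so the system is type 2.
K_a = lim_{s→0} s^2·G(s) = K·2 / (20) = 0.1·K.
e_ss = 2/K_a = 2.5 ⇒ K_a = 0.8 ⇒ K = 0.8/0.1 = 8.

8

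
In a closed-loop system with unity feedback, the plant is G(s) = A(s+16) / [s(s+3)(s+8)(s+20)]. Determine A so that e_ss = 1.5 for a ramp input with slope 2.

System type = 1 (one pole at s=0).
K_v = lim_{s→0} s·G(s) = A·16 / (3·8·20) = (1/30)·A.
e_ss = 2/K_v = 1.5 ⇒ K_v = 4/3 ⇒ A = (4/3)/(1/30) = 40.

40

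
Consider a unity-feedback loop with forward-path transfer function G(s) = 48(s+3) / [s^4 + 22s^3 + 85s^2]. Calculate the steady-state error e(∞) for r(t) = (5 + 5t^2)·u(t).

Lowest-order denominator term is 85s^2, so the open loop has 2 poles at the origin → type 2 system. Taking each input component in turn:
  • 5: tracked with zero error.
  • 5t^2: e_ss = 10/K_a with K_a=144/85 → 425/72.
Total e_ss = 425/72.

425/72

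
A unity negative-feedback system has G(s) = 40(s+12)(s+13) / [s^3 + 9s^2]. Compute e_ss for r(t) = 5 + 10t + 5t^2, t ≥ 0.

3/208

Factoring s^2 from the denominator leaves a polynomial with constant term 9, so the system is type 2. By superposition:
  • 5: tracked with zero error.
  • 10t: tracked with zero error.
  • 5t^2: e_ss = 10/K_a with K_a=2080/3 → 3/208.
Total e_ss = 3/208.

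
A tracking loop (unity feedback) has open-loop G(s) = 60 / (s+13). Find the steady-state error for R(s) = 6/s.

G(s) has no factors of s in the denominator, so the system is type 0.
K_p = lim_{s→0} G(s) = 60 / (13) = 60/13.
e_ss = 6/(1 + K_p) = 6/(73/13) = 78/73.

78/73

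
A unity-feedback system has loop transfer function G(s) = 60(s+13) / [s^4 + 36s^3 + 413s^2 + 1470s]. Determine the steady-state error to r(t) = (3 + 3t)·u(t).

Factoring s from the denominator leaves a polynomial with constant term 1470, so the system is type 1. Taking each input component in turn:
  • 3: tracked with zero error.
  • 3t: e_ss = 3/K_v with K_v=26/49 → 147/26.
Total e_ss = 147/26.

147/26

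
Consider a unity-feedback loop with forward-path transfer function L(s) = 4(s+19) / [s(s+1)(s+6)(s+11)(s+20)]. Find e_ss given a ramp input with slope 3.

One free integrator in L(s): this is a type 1 system.
K_v = lim_{s→0} s·L(s) = 4·19 / (1·6·11·20) = 19/330.
e_ss = 3/K_v = 3/(19/330) = 990/19.

990/19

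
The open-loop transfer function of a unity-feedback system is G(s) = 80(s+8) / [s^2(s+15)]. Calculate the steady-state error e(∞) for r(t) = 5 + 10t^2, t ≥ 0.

Two free integrators in G(s): this is a type 2 system. Taking each input component in turn:
  • 5: tracked with zero error.
  • 10t^2: e_ss = 20/K_a with K_a=128/3 → 15/32.
Total e_ss = 15/32.

15/32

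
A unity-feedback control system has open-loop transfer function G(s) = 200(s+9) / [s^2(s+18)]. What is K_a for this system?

The open loop has two poles at the origin → type 2 system.
K_a = lim_{s→0} s^2·G(s) = 200·9 / (18) = 100.

100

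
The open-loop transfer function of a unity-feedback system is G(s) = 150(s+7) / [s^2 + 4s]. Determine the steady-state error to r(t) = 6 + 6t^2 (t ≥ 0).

Factoring s from the denominator leaves a polynomial with constant term 4, so the system is type 1. Treating each term separately:
  • 6: tracked with zero error.
  • 6t^2: a type-1 system cannot track it, e_ss → ∞.
The unbounded component dominates.

infinity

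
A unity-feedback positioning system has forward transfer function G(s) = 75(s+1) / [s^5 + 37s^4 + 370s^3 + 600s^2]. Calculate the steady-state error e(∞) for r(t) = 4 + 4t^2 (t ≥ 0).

Factoring s^2 from the denominator leaves a polynomial with constant term 600, so the system is type 2. Treating each term separately:
  • 4: tracked with zero error.
  • 4t^2: e_ss = 8/K_a with K_a=0.125 → 64.
Total e_ss = 64.

64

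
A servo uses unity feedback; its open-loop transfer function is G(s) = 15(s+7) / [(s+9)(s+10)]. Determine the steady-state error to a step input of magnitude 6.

36/13

G(s) has no factors of s in the denominator, so the system is type 0.
K_p = lim_{s→0} G(s) = 15·7 / (9·10) = 7/6.
e_ss = 6/(1 + K_p) = 6/(13/6) = 36/13.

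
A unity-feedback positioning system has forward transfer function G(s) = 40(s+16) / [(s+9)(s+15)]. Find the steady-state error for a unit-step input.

System type = 0 (no poles at s=0).
K_p = lim_{s→0} G(s) = 40·16 / (9·15) = 128/27.
e_ss = 1/(1 + K_p) = 1/(155/27) = 27/155.

27/155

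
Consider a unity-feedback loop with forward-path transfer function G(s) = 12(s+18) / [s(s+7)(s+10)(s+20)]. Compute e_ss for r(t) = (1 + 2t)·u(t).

G(s) has one factor of s in the denominator, so the system is type 1. Taking each input component in turn:
  • 1: tracked with zero error.
  • 2t: e_ss = 2/K_v with K_v=27/175 → 350/27.
Total e_ss = 350/27.

350/27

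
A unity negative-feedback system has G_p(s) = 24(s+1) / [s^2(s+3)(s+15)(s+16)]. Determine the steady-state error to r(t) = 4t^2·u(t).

240

Two free integrators in G_p(s): this is a type 2 system.
K_a = lim_{s→0} s^2·G_p(s) = 24·1 / (3·15·16) = 1/30.
r(t) = 4t^2 gives R(s) = 8/s^3.
e_ss = 8/K_a = 8/(1/30) = 240.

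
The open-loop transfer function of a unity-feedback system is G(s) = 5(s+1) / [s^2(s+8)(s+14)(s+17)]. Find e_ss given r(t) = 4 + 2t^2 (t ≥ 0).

System type = 2 (two poles at s=0). Taking each input component in turn:
  • 4: tracked with zero error.
  • 2t^2: e_ss = 4/K_a with K_a=5/1904 → 1523.2.
Total e_ss = 1523.2.

1523.2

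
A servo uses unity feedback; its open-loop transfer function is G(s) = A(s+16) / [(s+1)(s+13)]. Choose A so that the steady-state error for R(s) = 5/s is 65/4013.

250

The open loop has no poles at the origin → type 0 system.
K_p = lim_{s→0} G(s) = A·16 / (1·13) = (16/13)·A.
e_ss = 5/(1 + K_p) = 65/4013 ⇒ 1 + (16/13)·A = 4013/13 ⇒ A = 250.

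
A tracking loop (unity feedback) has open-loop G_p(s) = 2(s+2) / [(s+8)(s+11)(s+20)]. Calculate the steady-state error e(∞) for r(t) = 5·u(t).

System type = 0 (no poles at s=0).
K_p = lim_{s→0} G_p(s) = 2·2 / (8·11·20) = 1/440.
e_ss = 5/(1 + K_p) = 5/(441/440) = 2200/441.

2200/441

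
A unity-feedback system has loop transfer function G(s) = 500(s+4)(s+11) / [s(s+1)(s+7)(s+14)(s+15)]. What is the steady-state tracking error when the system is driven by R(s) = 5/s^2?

147/440

The open loop has one pole at the origin → type 1 system.
K_v = lim_{s→0} s·G(s) = 500·4·11 / (1·7·14·15) = 2200/147.
e_ss = 5/K_v = 5/(2200/147) = 147/440.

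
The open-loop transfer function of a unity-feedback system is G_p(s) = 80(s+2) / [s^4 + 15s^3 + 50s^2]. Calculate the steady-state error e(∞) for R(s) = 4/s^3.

Lowest-order denominator term is 50s^2, so the open loop has 2 poles at the origin → type 2 system.
K_a = lim_{s→0} s^2·G_p(s) = 80·2 / 50 = 3.2.
r(t) = 2t^2 gives R(s) = 4/s^3.
e_ss = 4/K_a = 4/3.2 = 1.25.

1.25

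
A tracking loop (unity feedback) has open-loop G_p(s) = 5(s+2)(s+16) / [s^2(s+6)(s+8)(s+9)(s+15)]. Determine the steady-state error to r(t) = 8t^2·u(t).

G_p(s) has two factors of s in the denominator, so the system is type 2.
K_a = lim_{s→0} s^2·G_p(s) = 5·2·16 / (6·8·9·15) = 2/81.
r(t) = 8t^2 gives R(s) = 16/s^3.
e_ss = 16/K_a = 16/(2/81) = 648.

648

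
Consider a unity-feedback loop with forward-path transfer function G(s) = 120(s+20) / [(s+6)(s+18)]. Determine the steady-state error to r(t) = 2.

18/209

The open loop has no poles at the origin → type 0 system.
K_p = lim_{s→0} G(s) = 120·20 / (6·18) = 200/9.
e_ss = 2/(1 + K_p) = 2/(209/9) = 18/209.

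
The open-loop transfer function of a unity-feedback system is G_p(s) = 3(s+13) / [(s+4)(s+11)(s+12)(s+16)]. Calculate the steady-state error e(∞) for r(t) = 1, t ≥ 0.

2816/2829

G_p(s) has no factors of s in the denominator, so the system is type 0.
K_p = lim_{s→0} G_p(s) = 3·13 / (4·11·12·16) = 13/2816.
e_ss = 1/(1 + K_p) = 1/(2829/2816) = 2816/2829.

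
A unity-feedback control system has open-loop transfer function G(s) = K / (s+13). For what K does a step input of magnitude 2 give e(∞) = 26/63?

G(s) has no factors of s in the denominator, so the system is type 0.
K_p = lim_{s→0} G(s) = K / (13) = (1/13)·K.
e_ss = 2/(1 + K_p) = 26/63 ⇒ 1 + (1/13)·K = 63/13 ⇒ K = 50.

50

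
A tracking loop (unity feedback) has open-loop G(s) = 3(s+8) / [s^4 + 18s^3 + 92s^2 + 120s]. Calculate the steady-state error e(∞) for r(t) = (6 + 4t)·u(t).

The denominator has no term below 120s — 1 pole at s=0, type 1. By superposition:
  • 6: tracked with zero error.
  • 4t: e_ss = 4/K_v with K_v=0.2 → 20.
Total e_ss = 20.

20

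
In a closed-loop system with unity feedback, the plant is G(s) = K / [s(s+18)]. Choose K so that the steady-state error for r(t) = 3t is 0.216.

The open loop has one pole at the origin → type 1 system.
K_v = lim_{s→0} s·G(s) = K / (18) = (1/18)·K.
e_ss = 3/K_v = 0.216 ⇒ K_v = 125/9 ⇒ K = (125/9)/(1/18) = 250.

250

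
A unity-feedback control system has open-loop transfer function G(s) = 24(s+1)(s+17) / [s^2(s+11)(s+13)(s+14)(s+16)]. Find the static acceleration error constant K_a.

System type = 2 (two poles at s=0).
K_a = lim_{s→0} s^2·G(s) = 24·1·17 / (11·13·14·16) = 51/4004.

51/4004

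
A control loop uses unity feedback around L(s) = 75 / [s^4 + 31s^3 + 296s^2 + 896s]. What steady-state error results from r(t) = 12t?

143.36

The denominator has no term below 896s — 1 pole at s=0, type 1.
K_v = lim_{s→0} s·L(s) = 75 / 896 = 75/896.
e_ss = 12/K_v = 12/(75/896) = 143.36.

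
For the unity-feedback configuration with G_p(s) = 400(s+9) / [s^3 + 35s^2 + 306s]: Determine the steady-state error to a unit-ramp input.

The denominator has no term below 306s — 1 pole at s=0, type 1.
K_v = lim_{s→0} s·G_p(s) = 400·9 / 306 = 200/17.
e_ss = 1/K_v = 1/(200/17) = 0.085.

0.085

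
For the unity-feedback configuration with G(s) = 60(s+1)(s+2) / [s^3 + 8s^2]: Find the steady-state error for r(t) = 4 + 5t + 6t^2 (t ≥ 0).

Lowest-order denominator term is 8s^2, so the open loop has 2 poles at the origin → type 2 system. Treating each term separately:
  • 4: tracked with zero error.
  • 5t: tracked with zero error.
  • 6t^2: e_ss = 12/K_a with K_a=15 → 0.8.
Total e_ss = 0.8.

0.8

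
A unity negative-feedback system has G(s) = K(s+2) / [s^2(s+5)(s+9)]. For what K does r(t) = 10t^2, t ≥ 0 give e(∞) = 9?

The open loop has two poles at the origin → type 2 system.
K_a = lim_{s→0} s^2·G(s) = K·2 / (5·9) = (2/45)·K.
e_ss = 20/K_a = 9 ⇒ K_a = 20/9 ⇒ K = (20/9)/(2/45) = 50.

50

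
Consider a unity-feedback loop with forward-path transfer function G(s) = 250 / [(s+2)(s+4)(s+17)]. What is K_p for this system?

G(s) has no factors of s in the denominator, so the system is type 0.
K_p = lim_{s→0} G(s) = 250 / (2·4·17) = 125/68.

125/68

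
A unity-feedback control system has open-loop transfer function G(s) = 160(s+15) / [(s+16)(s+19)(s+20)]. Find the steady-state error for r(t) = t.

The open loop has no poles at the origin → type 0 system.
For a type-0 system K_v = 0, so e_ss to a ramp input is unbounded.

infinity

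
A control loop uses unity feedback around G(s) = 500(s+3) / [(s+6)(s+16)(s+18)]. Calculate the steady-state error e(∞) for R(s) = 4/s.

576/269

No free integrators in G(s): this is a type 0 system.
K_p = lim_{s→0} G(s) = 500·3 / (6·16·18) = 125/144.
e_ss = 4/(1 + K_p) = 4/(269/144) = 576/269.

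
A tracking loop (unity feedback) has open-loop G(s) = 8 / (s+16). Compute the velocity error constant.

0

The open loop has no poles at the origin → type 0 system.
K_v = lim_{s→0} s·G(s) = 0 (the extra factor of s kills the finite limit).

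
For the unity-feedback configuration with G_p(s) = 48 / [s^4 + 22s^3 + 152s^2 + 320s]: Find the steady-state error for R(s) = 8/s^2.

160/3

Factoring s from the denominator leaves a polynomial with constant term 320, so the system is type 1.
K_v = lim_{s→0} s·G_p(s) = 48 / 320 = 0.15.
e_ss = 8/K_v = 8/0.15 = 160/3.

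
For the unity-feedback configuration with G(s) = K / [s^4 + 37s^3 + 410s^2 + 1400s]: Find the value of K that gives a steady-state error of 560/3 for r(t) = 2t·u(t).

15

Factoring s from the denominator leaves a polynomial with constant term 1400, so the system is type 1.
K_v = lim_{s→0} s·G(s) = K / 1400 = (1/1400)·K.
e_ss = 2/K_v = 560/3 ⇒ K_v = 3/280 ⇒ K = (3/280)/(1/1400) = 15.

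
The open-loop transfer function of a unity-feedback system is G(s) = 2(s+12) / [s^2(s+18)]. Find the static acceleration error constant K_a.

System type = 2 (two poles at s=0).
K_a = lim_{s→0} s^2·G(s) = 2·12 / (18) = 4/3.

4/3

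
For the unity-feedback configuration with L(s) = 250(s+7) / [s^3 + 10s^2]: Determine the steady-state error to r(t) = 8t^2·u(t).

16/175

Factoring s^2 from the denominator leaves a polynomial with constant term 10, so the system is type 2.
K_a = lim_{s→0} s^2·L(s) = 250·7 / 10 = 175.
r(t) = 8t^2 gives R(s) = 16/s^3.
e_ss = 16/K_a = 16/175.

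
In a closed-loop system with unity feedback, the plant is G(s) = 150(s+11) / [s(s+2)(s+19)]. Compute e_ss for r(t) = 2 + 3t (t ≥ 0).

One free integrator in G(s): this is a type 1 system. Taking each input component in turn:
  • 2: tracked with zero error.
  • 3t: e_ss = 3/K_v with K_v=825/19 → 19/275.
Total e_ss = 19/275.

19/275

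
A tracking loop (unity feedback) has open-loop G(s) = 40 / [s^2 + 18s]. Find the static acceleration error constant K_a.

Lowest-order denominator term is 18s, so the open loop has 1 pole at the origin → type 1 system.
K_a = lim_{s→0} s^2·G(s) = 0 (the extra factor of s kills the finite limit).

0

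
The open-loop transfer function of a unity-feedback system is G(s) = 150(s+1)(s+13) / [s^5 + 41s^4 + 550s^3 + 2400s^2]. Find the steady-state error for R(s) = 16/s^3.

Factoring s^2 from the denominator leaves a polynomial with constant term 2400, so the system is type 2.
K_a = lim_{s→0} s^2·G(s) = 150·1·13 / 2400 = 0.8125.
r(t) = 8t^2 gives R(s) = 16/s^3.
e_ss = 16/K_a = 16/0.8125 = 256/13.

256/13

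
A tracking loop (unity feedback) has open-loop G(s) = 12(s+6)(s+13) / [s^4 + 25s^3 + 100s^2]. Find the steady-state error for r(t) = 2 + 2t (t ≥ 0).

The denominator has no term below 100s^2 — 2 poles at s=0, type 2. Treating each term separately:
  • 2: tracked with zero error.
  • 2t: tracked with zero error.
Total e_ss = 0.

0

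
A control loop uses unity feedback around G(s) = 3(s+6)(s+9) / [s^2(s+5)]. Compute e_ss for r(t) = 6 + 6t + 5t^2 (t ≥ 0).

System type = 2 (two poles at s=0). Treating each term separately:
  • 6: tracked with zero error.
  • 6t: tracked with zero error.
  • 5t^2: e_ss = 10/K_a with K_a=32.4 → 25/81.
Total e_ss = 25/81.

25/81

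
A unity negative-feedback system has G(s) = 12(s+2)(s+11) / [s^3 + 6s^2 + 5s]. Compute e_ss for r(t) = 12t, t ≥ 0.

5/22

The denominator has no term below 5s — 1 pole at s=0, type 1.
K_v = lim_{s→0} s·G(s) = 12·2·11 / 5 = 52.8.
e_ss = 12/K_v = 12/52.8 = 5/22.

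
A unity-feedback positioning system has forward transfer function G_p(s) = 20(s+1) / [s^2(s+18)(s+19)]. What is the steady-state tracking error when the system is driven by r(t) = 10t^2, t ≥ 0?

G_p(s) has two factors of s in the denominator, so the system is type 2.
K_a = lim_{s→0} s^2·G_p(s) = 20·1 / (18·19) = 10/171.
r(t) = 10t^2 gives R(s) = 20/s^3.
e_ss = 20/K_a = 20/(10/171) = 342.

342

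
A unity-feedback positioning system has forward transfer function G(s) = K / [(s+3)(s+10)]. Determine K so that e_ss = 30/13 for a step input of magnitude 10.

The open loop has no poles at the origin → type 0 system.
K_p = lim_{s→0} G(s) = K / (3·10) = (1/30)·K.
e_ss = 10/(1 + K_p) = 30/13 ⇒ 1 + (1/30)·K = 13/3 ⇒ K = 100.

100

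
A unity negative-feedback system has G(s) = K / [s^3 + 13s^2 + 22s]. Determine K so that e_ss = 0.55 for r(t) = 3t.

The denominator has no term below 22s — 1 pole at s=0, type 1.
K_v = lim_{s→0} s·G(s) = K / 22 = (1/22)·K.
e_ss = 3/K_v = 0.55 ⇒ K_v = 60/11 ⇒ K = (60/11)/(1/22) = 120.

120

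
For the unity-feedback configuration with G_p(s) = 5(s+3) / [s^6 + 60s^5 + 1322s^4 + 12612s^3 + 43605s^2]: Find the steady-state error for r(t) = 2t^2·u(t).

11628

The denominator has no term below 43605s^2 — 2 poles at s=0, type 2.
K_a = lim_{s→0} s^2·G_p(s) = 5·3 / 43605 = 1/2907.
r(t) = 2t^2 gives R(s) = 4/s^3.
e_ss = 4/K_a = 4/(1/2907) = 11628.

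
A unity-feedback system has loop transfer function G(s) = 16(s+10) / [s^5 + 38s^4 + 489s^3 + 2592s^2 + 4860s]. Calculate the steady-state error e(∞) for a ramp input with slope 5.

Lowest-order denominator term is 4860s, so the open loop has 1 pole at the origin → type 1 system.
K_v = lim_{s→0} s·G(s) = 16·10 / 4860 = 8/243.
e_ss = 5/K_v = 5/(8/243) = 151.875.

151.875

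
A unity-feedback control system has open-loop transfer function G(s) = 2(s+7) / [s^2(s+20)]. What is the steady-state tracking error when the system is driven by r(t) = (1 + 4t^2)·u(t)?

80/7

System type = 2 (two poles at s=0). Taking each input component in turn:
  • 1: tracked with zero error.
  • 4t^2: e_ss = 8/K_a with K_a=0.7 → 80/7.
Total e_ss = 80/7.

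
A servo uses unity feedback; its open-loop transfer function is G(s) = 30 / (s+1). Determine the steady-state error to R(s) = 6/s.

No free integrators in G(s): this is a type 0 system.
K_p = lim_{s→0} G(s) = 30 / (1) = 30.
e_ss = 6/(1 + K_p) = 6/31.

6/31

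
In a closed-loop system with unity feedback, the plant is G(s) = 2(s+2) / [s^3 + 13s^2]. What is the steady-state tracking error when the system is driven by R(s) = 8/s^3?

26

Factoring s^2 from the denominator leaves a polynomial with constant term 13, so the system is type 2.
K_a = lim_{s→0} s^2·G(s) = 2·2 / 13 = 4/13.
r(t) = 4t^2 gives R(s) = 8/s^3.
e_ss = 8/K_a = 8/(4/13) = 26.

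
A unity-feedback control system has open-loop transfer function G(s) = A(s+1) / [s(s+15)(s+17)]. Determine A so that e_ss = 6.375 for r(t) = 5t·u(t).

The open loop has one pole at the origin → type 1 system.
K_v = lim_{s→0} s·G(s) = A·1 / (15·17) = (1/255)·A.
e_ss = 5/K_v = 6.375 ⇒ K_v = 40/51 ⇒ A = (40/51)/(1/255) = 200.

200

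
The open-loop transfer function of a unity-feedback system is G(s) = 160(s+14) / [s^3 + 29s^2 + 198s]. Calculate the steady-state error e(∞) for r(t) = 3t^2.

infinity

Factoring s from the denominator leaves a polynomial with constant term 198, so the system is type 1.
For a type-1 system K_a = 0, so e_ss to a parabolic input is unbounded.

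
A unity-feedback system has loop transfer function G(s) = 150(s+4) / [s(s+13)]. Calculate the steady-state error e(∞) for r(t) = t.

13/600

G(s) has one factor of s in the denominator, so the system is type 1.
K_v = lim_{s→0} s·G(s) = 150·4 / (13) = 600/13.
e_ss = 1/K_v = 1/(600/13) = 13/600.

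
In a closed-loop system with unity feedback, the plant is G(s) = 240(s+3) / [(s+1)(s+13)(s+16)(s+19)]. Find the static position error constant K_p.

45/247

No free integrators in G(s): this is a type 0 system.
K_p = lim_{s→0} G(s) = 240·3 / (1·13·16·19) = 45/247.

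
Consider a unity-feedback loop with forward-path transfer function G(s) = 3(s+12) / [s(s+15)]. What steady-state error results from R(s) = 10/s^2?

25/6

System type = 1 (one pole at s=0).
K_v = lim_{s→0} s·G(s) = 3·12 / (15) = 2.4.
e_ss = 10/K_v = 10/2.4 = 25/6.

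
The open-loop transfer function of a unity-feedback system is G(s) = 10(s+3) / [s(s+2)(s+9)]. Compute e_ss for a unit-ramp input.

0.6

System type = 1 (one pole at s=0).
K_v = lim_{s→0} s·G(s) = 10·3 / (2·9) = 5/3.
e_ss = 1/K_v = 1/(5/3) = 0.6.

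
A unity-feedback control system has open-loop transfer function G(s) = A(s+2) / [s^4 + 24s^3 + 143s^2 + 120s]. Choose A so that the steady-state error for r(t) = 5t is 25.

12

The denominator has no term below 120s — 1 pole at s=0, type 1.
K_v = lim_{s→0} s·G(s) = A·2 / 120 = (1/60)·A.
e_ss = 5/K_v = 25 ⇒ K_v = 0.2 ⇒ A = 0.2/(1/60) = 12.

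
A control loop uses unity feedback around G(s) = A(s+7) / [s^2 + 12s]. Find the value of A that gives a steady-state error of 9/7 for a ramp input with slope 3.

4

The denominator has no term below 12s — 1 pole at s=0, type 1.
K_v = lim_{s→0} s·G(s) = A·7 / 12 = (7/12)·A.
e_ss = 3/K_v = 9/7 ⇒ K_v = 7/3 ⇒ A = (7/3)/(7/12) = 4.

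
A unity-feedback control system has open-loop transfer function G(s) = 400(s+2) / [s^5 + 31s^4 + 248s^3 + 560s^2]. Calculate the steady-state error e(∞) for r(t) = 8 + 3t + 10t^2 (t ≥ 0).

14

Lowest-order denominator term is 560s^2, so the open loop has 2 poles at the origin → type 2 system. By superposition:
  • 8: tracked with zero error.
  • 3t: tracked with zero error.
  • 10t^2: e_ss = 20/K_a with K_a=10/7 → 14.
Total e_ss = 14.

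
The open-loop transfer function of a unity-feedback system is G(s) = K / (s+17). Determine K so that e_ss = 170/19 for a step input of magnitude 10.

2

System type = 0 (no poles at s=0).
K_p = lim_{s→0} G(s) = K / (17) = (1/17)·K.
e_ss = 10/(1 + K_p) = 170/19 ⇒ 1 + (1/17)·K = 19/17 ⇒ K = 2.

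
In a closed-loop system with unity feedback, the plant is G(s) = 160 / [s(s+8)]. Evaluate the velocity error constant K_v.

20

System type = 1 (one pole at s=0).
K_v = lim_{s→0} s·G(s) = 160 / (8) = 20.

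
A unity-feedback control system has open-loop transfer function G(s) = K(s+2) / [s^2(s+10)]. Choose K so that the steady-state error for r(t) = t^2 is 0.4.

25

G(s) has two factors of s in the denominator, so the system is type 2.
K_a = lim_{s→0} s^2·G(s) = K·2 / (10) = 0.2·K.
e_ss = 2/K_a = 0.4 ⇒ K_a = 5 ⇒ K = 5/0.2 = 25.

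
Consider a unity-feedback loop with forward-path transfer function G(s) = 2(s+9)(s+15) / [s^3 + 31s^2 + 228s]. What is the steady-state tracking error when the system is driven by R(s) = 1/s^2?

38/45

Factoring s from the denominator leaves a polynomial with constant term 228, so the system is type 1.
K_v = lim_{s→0} s·G(s) = 2·9·15 / 228 = 45/38.
e_ss = 1/K_v = 1/(45/38) = 38/45.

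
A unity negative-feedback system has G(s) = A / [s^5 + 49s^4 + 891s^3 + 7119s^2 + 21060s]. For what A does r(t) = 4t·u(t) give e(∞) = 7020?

12

Lowest-order denominator term is 21060s, so the open loop has 1 pole at the origin → type 1 system.
K_v = lim_{s→0} s·G(s) = A / 21060 = (1/21060)·A.
e_ss = 4/K_v = 7020 ⇒ K_v = 1/1755 ⇒ A = (1/1755)/(1/21060) = 12.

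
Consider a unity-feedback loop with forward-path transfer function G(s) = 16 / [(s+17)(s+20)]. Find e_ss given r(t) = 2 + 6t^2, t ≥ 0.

infinity

No free integrators in G(s): this is a type 0 system. By superposition:
  • 2: e_ss = 2/(1+K_p) with K_p=4/85 → 170/89.
  • 6t^2: a type-0 system cannot track it, e_ss → ∞.
The unbounded component dominates.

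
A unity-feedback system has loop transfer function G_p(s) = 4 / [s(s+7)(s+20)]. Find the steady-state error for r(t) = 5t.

175

The open loop has one pole at the origin → type 1 system.
K_v = lim_{s→0} s·G_p(s) = 4 / (7·20) = 1/35.
e_ss = 5/K_v = 5/(1/35) = 175.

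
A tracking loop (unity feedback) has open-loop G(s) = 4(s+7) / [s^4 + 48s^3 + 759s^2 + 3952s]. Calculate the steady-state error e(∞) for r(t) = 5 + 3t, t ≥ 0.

2964/7

Factoring s from the denominator leaves a polynomial with constant term 3952, so the system is type 1. Taking each input component in turn:
  • 5: tracked with zero error.
  • 3t: e_ss = 3/K_v with K_v=7/988 → 2964/7.
Total e_ss = 2964/7.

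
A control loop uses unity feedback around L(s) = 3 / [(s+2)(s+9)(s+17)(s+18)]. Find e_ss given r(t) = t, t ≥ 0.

infinity

No free integrators in L(s): this is a type 0 system.
For a type-0 system K_v = 0, so e_ss to a ramp input is unbounded.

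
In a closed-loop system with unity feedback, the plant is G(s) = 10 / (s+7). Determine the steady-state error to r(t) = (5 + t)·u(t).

G(s) has no factors of s in the denominator, so the system is type 0. Treating each term separately:
  • 5: e_ss = 5/(1+K_p) with K_p=10/7 → 35/17.
  • t: a type-0 system cannot track it, e_ss → ∞.
The unbounded component dominates.

infinity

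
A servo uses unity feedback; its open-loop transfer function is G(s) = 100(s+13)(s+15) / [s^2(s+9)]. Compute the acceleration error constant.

6500/3

G(s) has two factors of s in the denominator, so the system is type 2.
K_a = lim_{s→0} s^2·G(s) = 100·13·15 / (9) = 6500/3.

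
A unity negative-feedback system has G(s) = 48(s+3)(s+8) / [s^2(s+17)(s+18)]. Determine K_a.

64/17

Two free integrators in G(s): this is a type 2 system.
K_a = lim_{s→0} s^2·G(s) = 48·3·8 / (17·18) = 64/17.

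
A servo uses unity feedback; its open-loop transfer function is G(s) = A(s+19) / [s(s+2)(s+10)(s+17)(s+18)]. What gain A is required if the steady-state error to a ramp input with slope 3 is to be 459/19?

40

One free integrator in G(s): this is a type 1 system.
K_v = lim_{s→0} s·G(s) = A·19 / (2·10·17·18) = (19/6120)·A.
e_ss = 3/K_v = 459/19 ⇒ K_v = 19/153 ⇒ A = (19/153)/(19/6120) = 40.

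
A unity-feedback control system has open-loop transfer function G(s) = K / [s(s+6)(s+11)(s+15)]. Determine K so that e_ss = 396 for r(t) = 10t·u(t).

25

The open loop has one pole at the origin → type 1 system.
K_v = lim_{s→0} s·G(s) = K / (6·11·15) = (1/990)·K.
e_ss = 10/K_v = 396 ⇒ K_v = 5/198 ⇒ K = (5/198)/(1/990) = 25.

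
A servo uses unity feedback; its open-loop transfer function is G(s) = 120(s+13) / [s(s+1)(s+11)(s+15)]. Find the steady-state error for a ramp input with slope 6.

33/52

G(s) has one factor of s in the denominator, so the system is type 1.
K_v = lim_{s→0} s·G(s) = 120·13 / (1·11·15) = 104/11.
e_ss = 6/K_v = 6/(104/11) = 33/52.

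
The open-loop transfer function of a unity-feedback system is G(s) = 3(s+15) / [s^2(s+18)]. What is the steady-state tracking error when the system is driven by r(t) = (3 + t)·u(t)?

0

G(s) has two factors of s in the denominator, so the system is type 2. Treating each term separately:
  • 3: tracked with zero error.
  • t: tracked with zero error.
Total e_ss = 0.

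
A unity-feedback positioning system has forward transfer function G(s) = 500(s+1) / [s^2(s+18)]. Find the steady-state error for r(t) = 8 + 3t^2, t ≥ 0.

Two free integrators in G(s): this is a type 2 system. Treating each term separately:
  • 8: tracked with zero error.
  • 3t^2: e_ss = 6/K_a with K_a=250/9 → 0.216.
Total e_ss = 0.216.

0.216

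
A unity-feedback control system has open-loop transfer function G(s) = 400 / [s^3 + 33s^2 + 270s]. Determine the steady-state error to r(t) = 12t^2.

The denominator has no term below 270s — 1 pole at s=0, type 1.
K_a = lim_{s→0} s^2·G(s) = 0; the steady-state error to this parabolic input grows without bound.

infinity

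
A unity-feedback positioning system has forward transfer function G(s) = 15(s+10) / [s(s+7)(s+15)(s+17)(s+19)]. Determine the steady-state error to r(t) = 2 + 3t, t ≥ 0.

G(s) has one factor of s in the denominator, so the system is type 1. Taking each input component in turn:
  • 2: tracked with zero error.
  • 3t: e_ss = 3/K_v with K_v=10/2261 → 678.3.
Total e_ss = 678.3.

678.3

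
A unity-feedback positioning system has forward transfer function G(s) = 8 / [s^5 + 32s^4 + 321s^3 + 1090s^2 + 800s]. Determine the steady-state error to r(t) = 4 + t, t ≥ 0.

Factoring s from the denominator leaves a polynomial with constant term 800, so the system is type 1. Taking each input component in turn:
  • 4: tracked with zero error.
  • t: e_ss = 1/K_v with K_v=0.01 → 100.
Total e_ss = 100.

100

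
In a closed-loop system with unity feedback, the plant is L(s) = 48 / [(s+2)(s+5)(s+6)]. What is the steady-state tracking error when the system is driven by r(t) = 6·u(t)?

L(s) has no factors of s in the denominator, so the system is type 0.
K_p = lim_{s→0} L(s) = 48 / (2·5·6) = 0.8.
e_ss = 6/(1 + K_p) = 6/1.8 = 10/3.

10/3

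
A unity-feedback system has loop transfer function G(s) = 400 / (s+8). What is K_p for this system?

50

The open loop has no poles at the origin → type 0 system.
K_p = lim_{s→0} G(s) = 400 / (8) = 50.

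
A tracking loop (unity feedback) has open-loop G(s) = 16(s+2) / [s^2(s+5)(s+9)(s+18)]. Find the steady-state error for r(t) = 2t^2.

101.25

System type = 2 (two poles at s=0).
K_a = lim_{s→0} s^2·G(s) = 16·2 / (5·9·18) = 16/405.
r(t) = 2t^2 gives R(s) = 4/s^3.
e_ss = 4/K_a = 4/(16/405) = 101.25.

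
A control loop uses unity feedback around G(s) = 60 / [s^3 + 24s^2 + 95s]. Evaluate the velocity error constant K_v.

12/19

Lowest-order denominator term is 95s, so the open loop has 1 pole at the origin → type 1 system.
K_v = lim_{s→0} s·G(s) = 60 / 95 = 12/19.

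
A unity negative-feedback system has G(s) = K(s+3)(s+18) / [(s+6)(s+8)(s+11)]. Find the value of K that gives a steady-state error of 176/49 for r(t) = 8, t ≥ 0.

System type = 0 (no poles at s=0).
K_p = lim_{s→0} G(s) = K·3·18 / (6·8·11) = (9/88)·K.
e_ss = 8/(1 + K_p) = 176/49 ⇒ 1 + (9/88)·K = 49/22 ⇒ K = 12.

12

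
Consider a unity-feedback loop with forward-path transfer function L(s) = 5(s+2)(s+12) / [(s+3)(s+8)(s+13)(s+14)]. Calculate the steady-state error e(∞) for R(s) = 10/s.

1820/187

L(s) has no factors of s in the denominator, so the system is type 0.
K_p = lim_{s→0} L(s) = 5·2·12 / (3·8·13·14) = 5/182.
e_ss = 10/(1 + K_p) = 10/(187/182) = 1820/187.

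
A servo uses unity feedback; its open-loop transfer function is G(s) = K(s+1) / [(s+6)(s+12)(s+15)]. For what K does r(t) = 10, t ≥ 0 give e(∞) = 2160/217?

The open loop has no poles at the origin → type 0 system.
K_p = lim_{s→0} G(s) = K·1 / (6·12·15) = (1/1080)·K.
e_ss = 10/(1 + K_p) = 2160/217 ⇒ 1 + (1/1080)·K = 217/216 ⇒ K = 5.

5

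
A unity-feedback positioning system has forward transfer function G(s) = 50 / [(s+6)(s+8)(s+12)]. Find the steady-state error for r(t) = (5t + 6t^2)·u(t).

infinity

System type = 0 (no poles at s=0). By superposition:
  • 5t: a type-0 system cannot track it, e_ss → ∞.
  • 6t^2: a type-0 system cannot track it, e_ss → ∞.
The unbounded component dominates.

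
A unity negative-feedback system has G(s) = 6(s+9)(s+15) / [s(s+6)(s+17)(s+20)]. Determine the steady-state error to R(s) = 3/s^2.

One free integrator in G(s): this is a type 1 system.
K_v = lim_{s→0} s·G(s) = 6·9·15 / (6·17·20) = 27/68.
e_ss = 3/K_v = 3/(27/68) = 68/9.

68/9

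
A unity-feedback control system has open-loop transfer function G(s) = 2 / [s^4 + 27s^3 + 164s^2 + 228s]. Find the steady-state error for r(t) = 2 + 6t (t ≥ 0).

The denominator has no term below 228s — 1 pole at s=0, type 1. By superposition:
  • 2: tracked with zero error.
  • 6t: e_ss = 6/K_v with K_v=1/114 → 684.
Total e_ss = 684.

684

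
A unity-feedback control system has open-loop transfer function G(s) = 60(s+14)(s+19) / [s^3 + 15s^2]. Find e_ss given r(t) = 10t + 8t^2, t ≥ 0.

The denominator has no term below 15s^2 — 2 poles at s=0, type 2. Treating each term separately:
  • 10t: tracked with zero error.
  • 8t^2: e_ss = 16/K_a with K_a=1064 → 2/133.
Total e_ss = 2/133.

2/133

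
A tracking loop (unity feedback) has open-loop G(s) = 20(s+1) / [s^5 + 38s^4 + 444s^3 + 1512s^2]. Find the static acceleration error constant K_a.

5/378

The denominator has no term below 1512s^2 — 2 poles at s=0, type 2.
K_a = lim_{s→0} s^2·G(s) = 20·1 / 1512 = 5/378.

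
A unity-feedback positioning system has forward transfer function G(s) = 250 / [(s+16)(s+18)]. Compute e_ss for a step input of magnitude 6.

864/269

G(s) has no factors of s in the denominator, so the system is type 0.
K_p = lim_{s→0} G(s) = 250 / (16·18) = 125/144.
e_ss = 6/(1 + K_p) = 6/(269/144) = 864/269.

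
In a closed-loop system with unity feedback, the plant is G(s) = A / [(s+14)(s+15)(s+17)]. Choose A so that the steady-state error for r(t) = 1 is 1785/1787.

System type = 0 (no poles at s=0).
K_p = lim_{s→0} G(s) = A / (14·15·17) = (1/3570)·A.
e_ss = 1/(1 + K_p) = 1785/1787 ⇒ 1 + (1/3570)·A = 1787/1785 ⇒ A = 4.

4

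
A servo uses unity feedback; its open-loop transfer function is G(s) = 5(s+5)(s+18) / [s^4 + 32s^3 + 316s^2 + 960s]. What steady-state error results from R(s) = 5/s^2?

Factoring s from the denominator leaves a polynomial with constant term 960, so the system is type 1.
K_v = lim_{s→0} s·G(s) = 5·5·18 / 960 = 15/32.
e_ss = 5/K_v = 5/(15/32) = 32/3.

32/3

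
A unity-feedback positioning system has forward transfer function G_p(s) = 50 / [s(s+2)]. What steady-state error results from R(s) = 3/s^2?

System type = 1 (one pole at s=0).
K_v = lim_{s→0} s·G_p(s) = 50 / (2) = 25.
e_ss = 3/K_v = 3/25 = 0.12.

0.12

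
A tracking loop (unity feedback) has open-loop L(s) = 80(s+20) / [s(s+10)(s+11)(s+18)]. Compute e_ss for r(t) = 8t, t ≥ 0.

9.9

One free integrator in L(s): this is a type 1 system.
K_v = lim_{s→0} s·L(s) = 80·20 / (10·11·18) = 80/99.
e_ss = 8/K_v = 8/(80/99) = 9.9.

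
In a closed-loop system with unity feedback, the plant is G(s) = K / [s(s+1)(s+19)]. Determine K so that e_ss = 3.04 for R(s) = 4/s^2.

25

The open loop has one pole at the origin → type 1 system.
K_v = lim_{s→0} s·G(s) = K / (1·19) = (1/19)·K.
e_ss = 4/K_v = 3.04 ⇒ K_v = 25/19 ⇒ K = (25/19)/(1/19) = 25.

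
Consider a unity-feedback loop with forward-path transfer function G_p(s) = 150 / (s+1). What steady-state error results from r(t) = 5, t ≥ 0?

5/151

G_p(s) has no factors of s in the denominator, so the system is type 0.
K_p = lim_{s→0} G_p(s) = 150 / (1) = 150.
e_ss = 5/(1 + K_p) = 5/151.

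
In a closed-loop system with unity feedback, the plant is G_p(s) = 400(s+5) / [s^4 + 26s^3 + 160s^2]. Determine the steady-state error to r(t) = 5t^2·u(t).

0.8

Lowest-order denominator term is 160s^2, so the open loop has 2 poles at the origin → type 2 system.
K_a = lim_{s→0} s^2·G_p(s) = 400·5 / 160 = 12.5.
r(t) = 5t^2 gives R(s) = 10/s^3.
e_ss = 10/K_a = 10/12.5 = 0.8.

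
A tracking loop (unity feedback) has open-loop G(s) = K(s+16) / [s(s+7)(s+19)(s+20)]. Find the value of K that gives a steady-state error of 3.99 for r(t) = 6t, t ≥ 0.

250

G(s) has one factor of s in the denominator, so the system is type 1.
K_v = lim_{s→0} s·G(s) = K·16 / (7·19·20) = (4/665)·K.
e_ss = 6/K_v = 3.99 ⇒ K_v = 200/133 ⇒ K = (200/133)/(4/665) = 250.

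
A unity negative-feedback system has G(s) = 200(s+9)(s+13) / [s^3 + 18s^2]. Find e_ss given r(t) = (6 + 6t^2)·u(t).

Lowest-order denominator term is 18s^2, so the open loop has 2 poles at the origin → type 2 system. Treating each term separately:
  • 6: tracked with zero error.
  • 6t^2: e_ss = 12/K_a with K_a=1300 → 3/325.
Total e_ss = 3/325.

3/325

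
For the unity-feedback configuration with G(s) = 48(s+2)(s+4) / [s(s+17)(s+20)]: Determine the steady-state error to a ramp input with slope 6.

The open loop has one pole at the origin → type 1 system.
K_v = lim_{s→0} s·G(s) = 48·2·4 / (17·20) = 96/85.
e_ss = 6/K_v = 6/(96/85) = 5.3125.

5.3125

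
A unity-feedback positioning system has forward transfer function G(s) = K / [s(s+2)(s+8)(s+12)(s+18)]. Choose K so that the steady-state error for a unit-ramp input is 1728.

System type = 1 (one pole at s=0).
K_v = lim_{s→0} s·G(s) = K / (2·8·12·18) = (1/3456)·K.
e_ss = 1/K_v = 1728 ⇒ K_v = 1/1728 ⇒ K = (1/1728)/(1/3456) = 2.

2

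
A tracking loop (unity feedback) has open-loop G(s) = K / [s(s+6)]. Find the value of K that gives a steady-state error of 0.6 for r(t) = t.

System type = 1 (one pole at s=0).
K_v = lim_{s→0} s·G(s) = K / (6) = (1/6)·K.
e_ss = 1/K_v = 0.6 ⇒ K_v = 5/3 ⇒ K = (5/3)/(1/6) = 10.

10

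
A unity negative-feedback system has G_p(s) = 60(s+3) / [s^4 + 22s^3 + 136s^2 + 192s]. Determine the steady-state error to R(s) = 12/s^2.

Factoring s from the denominator leaves a polynomial with constant term 192, so the system is type 1.
K_v = lim_{s→0} s·G_p(s) = 60·3 / 192 = 0.9375.
e_ss = 12/K_v = 12/0.9375 = 12.8.

12.8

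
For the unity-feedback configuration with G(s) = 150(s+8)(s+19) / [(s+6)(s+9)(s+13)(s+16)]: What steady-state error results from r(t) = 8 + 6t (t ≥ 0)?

infinity

G(s) has no factors of s in the denominator, so the system is type 0. Treating each term separately:
  • 8: e_ss = 8/(1+K_p) with K_p=475/234 → 1872/709.
  • 6t: a type-0 system cannot track it, e_ss → ∞.
The unbounded component dominates.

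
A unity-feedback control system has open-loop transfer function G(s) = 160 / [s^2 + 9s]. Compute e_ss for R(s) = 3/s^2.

27/160

The denominator has no term below 9s — 1 pole at s=0, type 1.
K_v = lim_{s→0} s·G(s) = 160 / 9 = 160/9.
e_ss = 3/K_v = 3/(160/9) = 27/160.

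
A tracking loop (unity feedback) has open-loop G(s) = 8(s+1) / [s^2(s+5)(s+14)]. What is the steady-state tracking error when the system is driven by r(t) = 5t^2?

Two free integrators in G(s): this is a type 2 system.
K_a = lim_{s→0} s^2·G(s) = 8·1 / (5·14) = 4/35.
r(t) = 5t^2 gives R(s) = 10/s^3.
e_ss = 10/K_a = 10/(4/35) = 87.5.

87.5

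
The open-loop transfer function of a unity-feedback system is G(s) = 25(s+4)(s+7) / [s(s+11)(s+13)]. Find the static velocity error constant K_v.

One free integrator in G(s): this is a type 1 system.
K_v = lim_{s→0} s·G(s) = 25·4·7 / (11·13) = 700/143.

700/143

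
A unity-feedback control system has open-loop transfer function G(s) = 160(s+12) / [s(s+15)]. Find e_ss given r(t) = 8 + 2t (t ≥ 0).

G(s) has one factor of s in the denominator, so the system is type 1. Taking each input component in turn:
  • 8: tracked with zero error.
  • 2t: e_ss = 2/K_v with K_v=128 → 1/64.
Total e_ss = 1/64.

1/64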